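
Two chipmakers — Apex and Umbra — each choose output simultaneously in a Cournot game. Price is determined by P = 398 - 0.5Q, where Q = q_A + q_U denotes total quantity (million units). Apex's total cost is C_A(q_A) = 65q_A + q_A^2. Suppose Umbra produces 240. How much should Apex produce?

With the rival's output fixed at 240, Apex's profit is π_A = (398 - (1/2)·240 - (1/2)q_A)q_A - (65q_A + q_A²) = (278 - (1/2)q_A)q_A - (65q_A + q_A²).
∂π_A/∂q_A = 213 - 3q_A = 0, so q_A = 71.

71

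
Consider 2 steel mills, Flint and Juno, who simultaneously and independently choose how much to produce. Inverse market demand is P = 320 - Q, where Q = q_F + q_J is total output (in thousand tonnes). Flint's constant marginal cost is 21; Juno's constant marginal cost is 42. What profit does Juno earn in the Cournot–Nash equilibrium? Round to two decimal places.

Flint's profit: π_F = (320 - Q)q_F - (21q_F). Setting ∂π_F/∂q_F = 0: 299 - 2q_F - (q_J) = 0.
Juno's first-order condition: 278 - 2q_J - (q_F) = 0.
Rearranging gives the reaction functions q_F = (299 - q_J)/2 and q_J = (278 - q_F)/2.
Solving the pair: q_F = 320/3, q_J = 257/3.
Price P = 320 - 577/3 = 383/3.
Juno's profit: (383/3 - 42)·(257/3) = 7338.7778.

7338.78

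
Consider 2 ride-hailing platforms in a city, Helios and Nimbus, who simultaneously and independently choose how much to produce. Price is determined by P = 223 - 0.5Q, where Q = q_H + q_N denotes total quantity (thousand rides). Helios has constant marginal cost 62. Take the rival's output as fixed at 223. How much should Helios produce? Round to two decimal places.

49.50

With the rival's output fixed at 223, Helios's profit is π_H = (223 - (1/2)·223 - (1/2)q_H)q_H - (62q_H) = (223/2 - (1/2)q_H)q_H - (62q_H).
∂π_H/∂q_H = 99/2 - q_H = 0, so q_H = 99/2.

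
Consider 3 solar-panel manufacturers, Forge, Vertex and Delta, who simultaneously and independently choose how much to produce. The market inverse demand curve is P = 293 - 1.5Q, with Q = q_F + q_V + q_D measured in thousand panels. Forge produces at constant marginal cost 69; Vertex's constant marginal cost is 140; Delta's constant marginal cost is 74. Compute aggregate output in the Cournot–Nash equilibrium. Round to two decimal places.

99.33

Forge's profit: π_F = (293 - 1.5Q)q_F - (69q_F). Setting ∂π_F/∂q_F = 0: 224 - 3q_F - (3/2)(q_V + q_D) = 0.
Vertex's first-order condition: 153 - 3q_V - (3/2)(q_F + q_D) = 0.
Delta's first-order condition: 219 - 3q_D - (3/2)(q_F + q_V) = 0.
Adding the 3 first-order conditions: 596 − 6Q = 0, so Q = 298/3.
Back-substituting: q_F = (224 − 149)/(3/2) = 50, q_V = (153 − 149)/(3/2) = 8/3, q_D = (219 − 149)/(3/2) = 140/3.
Total output Q = 50 + 8/3 + 140/3 = 298/3.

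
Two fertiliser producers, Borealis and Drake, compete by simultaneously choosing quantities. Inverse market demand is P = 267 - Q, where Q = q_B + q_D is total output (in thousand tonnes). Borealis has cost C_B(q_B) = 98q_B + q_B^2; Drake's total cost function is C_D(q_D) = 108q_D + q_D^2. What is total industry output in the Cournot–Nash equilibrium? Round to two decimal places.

Borealis's profit: π_B = (267 - Q)q_B - (98q_B + q_B²). Setting ∂π_B/∂q_B = 0: 169 - 4q_B - (q_D) = 0.
Drake's profit: π_D = (267 - Q)q_D - (108q_D + q_D²). Setting ∂π_D/∂q_D = 0: 159 - 4q_D - (q_B) = 0.
Rearranging gives the reaction functions q_B = (169 - q_D)/4 and q_D = (159 - q_B)/4.
Substituting one into the other gives q_B = 517/15 and q_D = 467/15.
Total output Q = 517/15 + 467/15 = 328/5.

65.60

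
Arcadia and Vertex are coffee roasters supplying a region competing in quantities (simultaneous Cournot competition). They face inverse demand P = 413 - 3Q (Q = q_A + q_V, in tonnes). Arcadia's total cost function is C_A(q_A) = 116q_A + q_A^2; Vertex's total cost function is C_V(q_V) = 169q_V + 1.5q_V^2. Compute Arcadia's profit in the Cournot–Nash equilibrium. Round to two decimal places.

Arcadia's profit: π_A = (413 - 3Q)q_A - (116q_A + q_A²). Setting ∂π_A/∂q_A = 0: 297 - 8q_A - 3(q_V) = 0.
Vertex's profit: π_V = (413 - 3Q)q_V - (169q_V + (3/2)q_V²). Setting ∂π_V/∂q_V = 0: 244 - 9q_V - 3(q_A) = 0.
Best responses: q_A = (297 - 3q_V)/8, q_V = (244 - 3q_A)/9.
Substituting one into the other gives q_A = 647/21 and q_V = 1061/63.
Price P = 413 - 3·47.6508 = 270.0476.
Arcadia's profit: 270.0476·(647/21) - 116·(647/21) - (647/21)² = 3796.9070.

3796.91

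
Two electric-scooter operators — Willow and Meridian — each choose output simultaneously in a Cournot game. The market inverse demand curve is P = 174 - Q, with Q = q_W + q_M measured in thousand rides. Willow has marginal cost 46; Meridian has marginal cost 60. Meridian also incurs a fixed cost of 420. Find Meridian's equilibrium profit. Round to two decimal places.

Willow's profit: π_W = (174 - Q)q_W - (46q_W). Setting ∂π_W/∂q_W = 0: 128 - 2q_W - (q_M) = 0.
Meridian's first-order condition: 114 - 2q_M - (q_W) = 0.
Rearranging gives the reaction functions q_W = (128 - q_M)/2 and q_M = (114 - q_W)/2.
Solving the pair: q_W = 142/3, q_M = 100/3.
Price P = 174 - 242/3 = 280/3.
Meridian's profit: (280/3 - 60)·(100/3) - 420 = 691.1111.

691.11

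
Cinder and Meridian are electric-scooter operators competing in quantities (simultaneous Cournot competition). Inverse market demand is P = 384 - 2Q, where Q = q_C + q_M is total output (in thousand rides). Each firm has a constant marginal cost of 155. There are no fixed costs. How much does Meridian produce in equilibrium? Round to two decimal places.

38.17

A representative firm's profit is π_i = q_i(384 - 2Q) - 155q_i.
Setting ∂π_i/∂q_i = 0 with rivals' quantities fixed: 229 - 4q_i - 2q_j = 0.
By symmetry each firm produces the same amount; substituting q_j = q_i yields q_i = 229/6.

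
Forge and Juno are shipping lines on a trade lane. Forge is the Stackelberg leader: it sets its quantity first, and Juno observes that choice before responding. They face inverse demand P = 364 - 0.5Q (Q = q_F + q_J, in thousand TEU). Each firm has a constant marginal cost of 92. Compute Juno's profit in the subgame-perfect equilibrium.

9248

Solve by backward induction. Given q_F, the follower Juno maximises π_J = (364 - (1/2)q_F - (1/2)q_J)q_J - 92q_J.
∂π_J/∂q_J = 272 - (1/2)q_F - q_J = 0 gives the reaction function q_J = (272 - (1/2)q_F).
Forge substitutes q_J(q_F) into its own profit: π_F = q_F(364 - (1/2)q_F - (272 - (1/2)q_F)/2) - 92q_F = (228 - (1/4)q_F)q_F - 92q_F.
The leader's first-order condition 136 - (1/2)q_F = 0 yields q_F = 272.
Then q_J = (272 - (1/2)·272) = 136.
Price P = 364 - (1/2)·408 = 160.
Juno's profit: (160 - 92)·136 = 9248.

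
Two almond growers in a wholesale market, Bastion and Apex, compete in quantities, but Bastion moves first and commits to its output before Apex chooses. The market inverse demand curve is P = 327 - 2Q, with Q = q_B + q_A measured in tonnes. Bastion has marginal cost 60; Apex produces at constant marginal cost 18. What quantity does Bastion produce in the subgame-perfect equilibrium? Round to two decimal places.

56.25

Solve by backward induction. Given q_B, the follower Apex maximises π_A = (327 - 2q_B - 2q_A)q_A - 18q_A.
∂π_A/∂q_A = 309 - 2q_B - 4q_A = 0 gives the reaction function q_A = (309 - 2q_B)/4.
The leader anticipates this reaction. Substituting into P = 327 - 2Q gives P = 345/2 - q_B, so π_B = (345/2 - q_B)q_B - 60q_B.
Leader FOC: 225/2 - 2q_B = 0, so q_B = 225/4.
Then q_A = (309 - 2·(225/4))/4 = 393/8.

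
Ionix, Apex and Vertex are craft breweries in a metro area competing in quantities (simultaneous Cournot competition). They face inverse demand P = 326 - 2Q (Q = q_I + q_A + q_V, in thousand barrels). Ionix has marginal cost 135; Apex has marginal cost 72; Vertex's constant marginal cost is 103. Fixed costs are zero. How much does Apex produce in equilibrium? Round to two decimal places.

Ionix's profit: π_I = (326 - 2Q)q_I - (135q_I). Setting ∂π_I/∂q_I = 0: 191 - 4q_I - 2(q_A + q_V) = 0.
Apex's first-order condition: 254 - 4q_A - 2(q_I + q_V) = 0.
Vertex's first-order condition: 223 - 4q_V - 2(q_I + q_A) = 0.
Summing all 3 equations gives 668 − 8Q = 0, hence Q = 167/2.
Back-substituting: q_I = (191 − 167)/2 = 12, q_A = (254 − 167)/2 = 87/2, q_V = (223 − 167)/2 = 28.

43.50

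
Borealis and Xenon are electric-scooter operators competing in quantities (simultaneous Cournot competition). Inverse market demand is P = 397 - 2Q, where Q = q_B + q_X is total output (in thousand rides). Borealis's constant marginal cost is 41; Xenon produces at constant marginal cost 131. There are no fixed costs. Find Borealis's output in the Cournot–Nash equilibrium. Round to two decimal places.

Borealis's profit: π_B = (397 - 2Q)q_B - (41q_B). Setting ∂π_B/∂q_B = 0: 356 - 4q_B - 2(q_X) = 0.
Xenon's first-order condition: 266 - 4q_X - 2(q_B) = 0.
Rearranging gives the reaction functions q_B = (356 - 2q_X)/4 and q_X = (266 - 2q_B)/4.
Substituting one into the other gives q_B = 223/3 and q_X = 88/3.

74.33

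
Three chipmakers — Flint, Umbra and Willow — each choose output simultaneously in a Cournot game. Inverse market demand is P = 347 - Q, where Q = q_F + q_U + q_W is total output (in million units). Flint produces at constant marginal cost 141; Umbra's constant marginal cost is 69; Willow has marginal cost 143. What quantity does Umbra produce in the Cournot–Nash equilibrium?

106

Flint's profit: π_F = (347 - Q)q_F - (141q_F). Setting ∂π_F/∂q_F = 0: 206 - 2q_F - (q_U + q_W) = 0.
Umbra's profit: π_U = (347 - Q)q_U - (69q_U). Setting ∂π_U/∂q_U = 0: 278 - 2q_U - (q_F + q_W) = 0.
Willow's profit: π_W = (347 - Q)q_W - (143q_W). Setting ∂π_W/∂q_W = 0: 204 - 2q_W - (q_F + q_U) = 0.
Summing all 3 equations gives 688 − 4Q = 0, hence Q = 172.
Back-substituting: q_F = (206 − 172) = 34, q_U = (278 − 172) = 106, q_W = (204 − 172) = 32.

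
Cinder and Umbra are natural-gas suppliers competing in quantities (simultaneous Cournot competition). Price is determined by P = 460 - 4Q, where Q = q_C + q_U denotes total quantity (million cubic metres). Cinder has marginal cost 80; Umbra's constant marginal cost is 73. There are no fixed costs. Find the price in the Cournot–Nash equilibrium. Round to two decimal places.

Cinder's profit: π_C = (460 - 4Q)q_C - (80q_C). Setting ∂π_C/∂q_C = 0: 380 - 8q_C - 4(q_U) = 0.
Umbra's profit: π_U = (460 - 4Q)q_U - (73q_U). Setting ∂π_U/∂q_U = 0: 387 - 8q_U - 4(q_C) = 0.
Best responses: q_C = (380 - 4q_U)/8, q_U = (387 - 4q_C)/8.
Substituting one into the other gives q_C = 373/12 and q_U = 197/6.
Total output Q = 767/12, so price P = 460 - 4·(767/12) = 613/3.

204.33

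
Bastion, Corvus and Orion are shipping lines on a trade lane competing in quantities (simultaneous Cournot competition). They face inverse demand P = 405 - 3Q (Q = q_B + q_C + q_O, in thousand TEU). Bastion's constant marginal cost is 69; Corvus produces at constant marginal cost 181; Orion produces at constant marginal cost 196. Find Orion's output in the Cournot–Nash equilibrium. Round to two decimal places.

Bastion's profit: π_B = (405 - 3Q)q_B - (69q_B). Setting ∂π_B/∂q_B = 0: 336 - 6q_B - 3(q_C + q_O) = 0.
Corvus's first-order condition: 224 - 6q_C - 3(q_B + q_O) = 0.
Orion's first-order condition: 209 - 6q_O - 3(q_B + q_C) = 0.
Summing all 3 equations gives 769 − 12Q = 0, hence Q = 769/12.
Back-substituting: q_B = (336 − 769/4)/3 = 575/12, q_C = (224 − 769/4)/3 = 127/12, q_O = (209 − 769/4)/3 = 67/12.

5.58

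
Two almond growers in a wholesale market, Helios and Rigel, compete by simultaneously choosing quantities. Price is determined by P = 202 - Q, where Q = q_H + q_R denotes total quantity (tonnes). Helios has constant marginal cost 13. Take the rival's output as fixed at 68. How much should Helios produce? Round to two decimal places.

60.50

With the rival's output fixed at 68, Helios's profit is π_H = (202 - 68 - q_H)q_H - (13q_H) = (134 - q_H)q_H - (13q_H).
∂π_H/∂q_H = 121 - 2q_H = 0, so q_H = 121/2.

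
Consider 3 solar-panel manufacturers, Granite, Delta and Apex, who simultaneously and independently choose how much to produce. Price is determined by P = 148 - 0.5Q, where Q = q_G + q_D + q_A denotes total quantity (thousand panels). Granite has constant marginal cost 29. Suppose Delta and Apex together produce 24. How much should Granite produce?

With rivals' combined output fixed at 24, Granite's profit is π_G = (148 - (1/2)·24 - (1/2)q_G)q_G - (29q_G) = (136 - (1/2)q_G)q_G - (29q_G).
∂π_G/∂q_G = 107 - q_G = 0, so q_G = 107.

107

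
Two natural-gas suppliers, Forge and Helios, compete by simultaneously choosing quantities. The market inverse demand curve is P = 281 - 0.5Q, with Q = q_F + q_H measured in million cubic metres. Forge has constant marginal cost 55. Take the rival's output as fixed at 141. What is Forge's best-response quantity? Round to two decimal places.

155.50

With the rival's output fixed at 141, Forge's profit is π_F = (281 - (1/2)·141 - (1/2)q_F)q_F - (55q_F) = (421/2 - (1/2)q_F)q_F - (55q_F).
∂π_F/∂q_F = 311/2 - q_F = 0, so q_F = 311/2.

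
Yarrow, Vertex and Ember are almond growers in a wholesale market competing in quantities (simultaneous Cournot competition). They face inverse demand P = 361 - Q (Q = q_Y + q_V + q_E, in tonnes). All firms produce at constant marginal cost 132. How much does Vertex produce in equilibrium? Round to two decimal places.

Each firm earns π_i = (361 - Q)q_i - 132q_i.
First-order condition (treating rivals' output as given): 229 - 2q_i - Σ_{j≠i} q_j = 0.
By symmetry each firm produces the same amount; substituting Σ_{j≠i} q_j = 2q_i yields q_i = 229/4.

57.25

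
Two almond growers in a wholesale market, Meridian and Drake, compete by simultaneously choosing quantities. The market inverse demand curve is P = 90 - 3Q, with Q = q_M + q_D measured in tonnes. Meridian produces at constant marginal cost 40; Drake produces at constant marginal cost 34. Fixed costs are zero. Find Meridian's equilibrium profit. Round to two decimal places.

Meridian's profit: π_M = (90 - 3Q)q_M - (40q_M). Setting ∂π_M/∂q_M = 0: 50 - 6q_M - 3(q_D) = 0.
Drake's first-order condition: 56 - 6q_D - 3(q_M) = 0.
Best responses: q_M = (50 - 3q_D)/6, q_D = (56 - 3q_M)/6.
Substituting one into the other gives q_M = 44/9 and q_D = 62/9.
Price P = 90 - 3·(106/9) = 164/3.
Meridian's profit: (164/3 - 40)·(44/9) = 1936/27.

71.70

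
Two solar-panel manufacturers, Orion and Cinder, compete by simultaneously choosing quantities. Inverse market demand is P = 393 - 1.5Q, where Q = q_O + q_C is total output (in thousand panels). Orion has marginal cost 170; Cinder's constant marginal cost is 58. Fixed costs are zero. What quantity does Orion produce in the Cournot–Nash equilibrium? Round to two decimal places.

Orion's profit: π_O = (393 - 1.5Q)q_O - (170q_O). Setting ∂π_O/∂q_O = 0: 223 - 3q_O - (3/2)(q_C) = 0.
Cinder's first-order condition: 335 - 3q_C - (3/2)(q_O) = 0.
So q_O = (223 - (3/2)q_C)/3 and q_C = (335 - (3/2)q_O)/3.
Substituting one into the other gives q_O = 74/3 and q_C = 298/3.

24.67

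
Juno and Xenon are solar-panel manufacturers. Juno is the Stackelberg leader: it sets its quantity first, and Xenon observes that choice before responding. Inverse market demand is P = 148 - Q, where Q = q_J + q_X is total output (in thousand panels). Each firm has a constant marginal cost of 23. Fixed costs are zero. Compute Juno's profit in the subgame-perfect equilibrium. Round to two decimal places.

Solve by backward induction. Given q_J, the follower Xenon maximises π_X = (148 - q_J - q_X)q_X - 23q_X.
Setting the follower's marginal profit to zero, 125 - q_J - 2q_X = 0, i.e. q_X = (125 - q_J)/2.
The leader anticipates this reaction. Substituting into P = 148 - Q gives P = 171/2 - (1/2)q_J, so π_J = (171/2 - (1/2)q_J)q_J - 23q_J.
The leader's first-order condition 125/2 - q_J = 0 yields q_J = 125/2.
Then q_X = (125 - 125/2)/2 = 125/4.
Price P = 148 - 375/4 = 217/4.
Juno's profit: (217/4 - 23)·(125/2) = 1953.1250.

1953.13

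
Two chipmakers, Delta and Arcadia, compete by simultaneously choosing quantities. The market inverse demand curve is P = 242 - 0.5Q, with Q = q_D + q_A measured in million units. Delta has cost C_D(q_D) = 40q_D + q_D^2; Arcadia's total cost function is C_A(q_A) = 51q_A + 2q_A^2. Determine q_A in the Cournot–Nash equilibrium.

Delta's profit: π_D = (242 - 0.5Q)q_D - (40q_D + q_D²). Setting ∂π_D/∂q_D = 0: 202 - 3q_D - (1/2)(q_A) = 0.
Arcadia's first-order condition: 191 - 5q_A - (1/2)(q_D) = 0.
Rearranging gives the reaction functions q_D = (202 - (1/2)q_A)/3 and q_A = (191 - (1/2)q_D)/5.
Solving the pair: q_D = 62, q_A = 32.

32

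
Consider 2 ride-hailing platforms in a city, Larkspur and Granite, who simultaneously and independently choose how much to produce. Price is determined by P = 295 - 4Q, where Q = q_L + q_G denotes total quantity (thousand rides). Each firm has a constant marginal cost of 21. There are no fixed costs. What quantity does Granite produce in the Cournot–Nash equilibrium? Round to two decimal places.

Each firm earns π_i = (295 - 4Q)q_i - 21q_i.
Setting ∂π_i/∂q_i = 0 with rivals' quantities fixed: 274 - 8q_i - 4q_j = 0.
With identical firms every q_j equals q_i, so q_j = q_i and 274 = 12q_i, giving q_i = 137/6.

22.83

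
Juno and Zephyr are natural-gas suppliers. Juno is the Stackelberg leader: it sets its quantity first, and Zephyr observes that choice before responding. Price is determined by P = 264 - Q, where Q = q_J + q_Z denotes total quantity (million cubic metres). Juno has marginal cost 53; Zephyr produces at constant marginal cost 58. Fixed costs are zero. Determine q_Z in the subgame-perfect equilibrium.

49

Solve by backward induction. Given q_J, the follower Zephyr maximises π_Z = (264 - q_J - q_Z)q_Z - 58q_Z.
Setting the follower's marginal profit to zero, 206 - q_J - 2q_Z = 0, i.e. q_Z = (206 - q_J)/2.
The leader anticipates this reaction. Substituting into P = 264 - Q gives P = 161 - (1/2)q_J, so π_J = (161 - (1/2)q_J)q_J - 53q_J.
Leader FOC: 108 - q_J = 0, so q_J = 108.
Then q_Z = (206 - 108)/2 = 49.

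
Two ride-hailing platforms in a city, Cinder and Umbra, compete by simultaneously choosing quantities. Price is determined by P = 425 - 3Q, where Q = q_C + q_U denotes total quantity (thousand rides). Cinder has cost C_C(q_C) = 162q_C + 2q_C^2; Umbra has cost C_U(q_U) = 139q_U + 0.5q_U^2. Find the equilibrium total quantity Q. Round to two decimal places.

50.07

Cinder's profit: π_C = (425 - 3Q)q_C - (162q_C + 2q_C²). Setting ∂π_C/∂q_C = 0: 263 - 10q_C - 3(q_U) = 0.
Umbra's profit: π_U = (425 - 3Q)q_U - (139q_U + (1/2)q_U²). Setting ∂π_U/∂q_U = 0: 286 - 7q_U - 3(q_C) = 0.
Best responses: q_C = (263 - 3q_U)/10, q_U = (286 - 3q_C)/7.
Solving the pair: q_C = 983/61, q_U = 33.9508.
Total output Q = 983/61 + 33.9508 = 50.0656.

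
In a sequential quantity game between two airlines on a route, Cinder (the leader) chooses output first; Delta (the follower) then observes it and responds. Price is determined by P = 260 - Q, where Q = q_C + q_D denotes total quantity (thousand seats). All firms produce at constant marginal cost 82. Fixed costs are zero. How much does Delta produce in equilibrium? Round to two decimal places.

44.50

The follower Delta best-responds to any q_C: π_D = (260 - Q)q_D - 82q_D.
Follower FOC: 178 - q_C - 2q_D = 0, so q_D(q_C) = (178 - q_C)/2.
The leader anticipates this reaction. Substituting into P = 260 - Q gives P = 171 - (1/2)q_C, so π_C = (171 - (1/2)q_C)q_C - 82q_C.
The leader's first-order condition 89 - q_C = 0 yields q_C = 89.
Then q_D = (178 - 89)/2 = 89/2.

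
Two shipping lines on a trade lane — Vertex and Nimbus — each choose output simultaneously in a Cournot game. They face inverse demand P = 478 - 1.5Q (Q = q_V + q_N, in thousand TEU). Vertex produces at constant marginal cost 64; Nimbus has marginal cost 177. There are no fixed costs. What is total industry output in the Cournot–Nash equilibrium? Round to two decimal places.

158.89

Vertex's profit: π_V = (478 - 1.5Q)q_V - (64q_V). Setting ∂π_V/∂q_V = 0: 414 - 3q_V - (3/2)(q_N) = 0.
Nimbus's first-order condition: 301 - 3q_N - (3/2)(q_V) = 0.
So q_V = (414 - (3/2)q_N)/3 and q_N = (301 - (3/2)q_V)/3.
Substituting one into the other gives q_V = 1054/9 and q_N = 376/9.
Total output Q = 1054/9 + 376/9 = 1430/9.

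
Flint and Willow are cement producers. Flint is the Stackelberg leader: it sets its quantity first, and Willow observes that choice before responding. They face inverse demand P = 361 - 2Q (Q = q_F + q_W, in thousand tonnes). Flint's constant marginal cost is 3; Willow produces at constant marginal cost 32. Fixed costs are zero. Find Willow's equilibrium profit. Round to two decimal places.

2295.03

Solve by backward induction. Given q_F, the follower Willow maximises π_W = (361 - 2q_F - 2q_W)q_W - 32q_W.
Follower FOC: 329 - 2q_F - 4q_W = 0, so q_W(q_F) = (329 - 2q_F)/4.
The leader anticipates this reaction. Substituting into P = 361 - 2Q gives P = 393/2 - q_F, so π_F = (393/2 - q_F)q_F - 3q_F.
The leader's first-order condition 387/2 - 2q_F = 0 yields q_F = 387/4.
Then q_W = (329 - 2·(387/4))/4 = 271/8.
Price P = 361 - 2·(1045/8) = 399/4.
Willow's profit: (399/4 - 32)·(271/8) = 2295.0313.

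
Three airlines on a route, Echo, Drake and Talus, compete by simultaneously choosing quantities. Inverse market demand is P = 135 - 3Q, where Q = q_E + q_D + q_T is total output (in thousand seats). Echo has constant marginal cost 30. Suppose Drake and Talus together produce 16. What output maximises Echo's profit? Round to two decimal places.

With rivals' combined output fixed at 16, Echo's profit is π_E = (135 - 3·16 - 3q_E)q_E - (30q_E) = (87 - 3q_E)q_E - (30q_E).
∂π_E/∂q_E = 57 - 6q_E = 0, so q_E = 19/2.

9.50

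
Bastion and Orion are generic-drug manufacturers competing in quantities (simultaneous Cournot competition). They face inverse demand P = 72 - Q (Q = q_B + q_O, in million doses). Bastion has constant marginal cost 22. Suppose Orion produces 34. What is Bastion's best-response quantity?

With the rival's output fixed at 34, Bastion's profit is π_B = (72 - 34 - q_B)q_B - (22q_B) = (38 - q_B)q_B - (22q_B).
∂π_B/∂q_B = 16 - 2q_B = 0, so q_B = 8.

8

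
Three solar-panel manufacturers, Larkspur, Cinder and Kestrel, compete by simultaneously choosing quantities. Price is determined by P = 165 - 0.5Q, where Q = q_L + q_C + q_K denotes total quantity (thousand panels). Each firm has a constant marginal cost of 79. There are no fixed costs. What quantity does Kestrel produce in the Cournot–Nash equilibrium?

A representative firm's profit is π_i = q_i(165 - 0.5Q) - 79q_i.
Setting ∂π_i/∂q_i = 0 with rivals' quantities fixed: 86 - q_i - (1/2)·Σ_{j≠i} q_j = 0.
By symmetry each firm produces the same amount; substituting Σ_{j≠i} q_j = 2q_i yields q_i = 86/2 = 43.

43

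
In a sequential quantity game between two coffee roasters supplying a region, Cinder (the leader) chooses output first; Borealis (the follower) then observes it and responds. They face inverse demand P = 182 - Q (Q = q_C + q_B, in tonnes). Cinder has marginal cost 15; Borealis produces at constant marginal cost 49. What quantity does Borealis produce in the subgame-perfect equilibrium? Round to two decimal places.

Solve by backward induction. Given q_C, the follower Borealis maximises π_B = (182 - q_C - q_B)q_B - 49q_B.
Follower FOC: 133 - q_C - 2q_B = 0, so q_B(q_C) = (133 - q_C)/2.
Cinder substitutes q_B(q_C) into its own profit: π_C = q_C(182 - q_C - (133 - q_C)/2) - 15q_C = (231/2 - (1/2)q_C)q_C - 15q_C.
The leader's first-order condition 201/2 - q_C = 0 yields q_C = 201/2.
Then q_B = (133 - 201/2)/2 = 65/4.

16.25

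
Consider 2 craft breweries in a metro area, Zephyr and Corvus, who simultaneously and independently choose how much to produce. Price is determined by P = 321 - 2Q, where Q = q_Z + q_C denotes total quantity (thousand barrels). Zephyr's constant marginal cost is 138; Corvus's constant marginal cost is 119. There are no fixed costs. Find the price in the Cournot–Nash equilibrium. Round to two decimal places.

Zephyr's profit: π_Z = (321 - 2Q)q_Z - (138q_Z). Setting ∂π_Z/∂q_Z = 0: 183 - 4q_Z - 2(q_C) = 0.
Corvus's first-order condition: 202 - 4q_C - 2(q_Z) = 0.
Rearranging gives the reaction functions q_Z = (183 - 2q_C)/4 and q_C = (202 - 2q_Z)/4.
Solving the pair: q_Z = 82/3, q_C = 221/6.
Total output Q = 385/6, so price P = 321 - 2·(385/6) = 578/3.

192.67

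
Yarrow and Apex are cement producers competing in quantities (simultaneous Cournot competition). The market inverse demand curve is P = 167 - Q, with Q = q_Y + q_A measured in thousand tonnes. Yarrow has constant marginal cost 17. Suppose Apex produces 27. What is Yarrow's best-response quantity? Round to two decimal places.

With the rival's output fixed at 27, Yarrow's profit is π_Y = (167 - 27 - q_Y)q_Y - (17q_Y) = (140 - q_Y)q_Y - (17q_Y).
∂π_Y/∂q_Y = 123 - 2q_Y = 0, so q_Y = 123/2.

61.50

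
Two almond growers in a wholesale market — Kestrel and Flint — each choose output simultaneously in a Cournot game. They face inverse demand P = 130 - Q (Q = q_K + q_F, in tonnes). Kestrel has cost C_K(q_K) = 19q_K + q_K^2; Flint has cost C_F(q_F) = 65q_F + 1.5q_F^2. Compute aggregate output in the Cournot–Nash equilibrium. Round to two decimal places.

33.63

Kestrel's profit: π_K = (130 - Q)q_K - (19q_K + q_K²). Setting ∂π_K/∂q_K = 0: 111 - 4q_K - (q_F) = 0.
Flint's first-order condition: 65 - 5q_F - (q_K) = 0.
Rearranging gives the reaction functions q_K = (111 - q_F)/4 and q_F = (65 - q_K)/5.
Substituting one into the other gives q_K = 490/19 and q_F = 149/19.
Total output Q = 490/19 + 149/19 = 639/19.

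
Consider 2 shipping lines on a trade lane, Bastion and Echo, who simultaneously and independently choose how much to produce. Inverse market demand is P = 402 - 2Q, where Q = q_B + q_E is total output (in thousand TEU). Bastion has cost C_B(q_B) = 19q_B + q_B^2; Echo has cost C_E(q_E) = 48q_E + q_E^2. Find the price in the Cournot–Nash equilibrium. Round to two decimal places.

Bastion's profit: π_B = (402 - 2Q)q_B - (19q_B + q_B²). Setting ∂π_B/∂q_B = 0: 383 - 6q_B - 2(q_E) = 0.
Echo's profit: π_E = (402 - 2Q)q_E - (48q_E + q_E²). Setting ∂π_E/∂q_E = 0: 354 - 6q_E - 2(q_B) = 0.
So q_B = (383 - 2q_E)/6 and q_E = (354 - 2q_B)/6.
Substituting one into the other gives q_B = 795/16 and q_E = 679/16.
Total output Q = 737/8, so price P = 402 - 2·(737/8) = 871/4.

217.75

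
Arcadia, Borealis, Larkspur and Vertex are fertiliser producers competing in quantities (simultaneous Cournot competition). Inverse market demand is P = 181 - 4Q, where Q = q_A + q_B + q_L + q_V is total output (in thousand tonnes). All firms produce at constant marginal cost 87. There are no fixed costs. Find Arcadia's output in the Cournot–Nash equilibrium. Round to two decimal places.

Each firm earns π_i = (181 - 4Q)q_i - 87q_i.
Setting ∂π_i/∂q_i = 0 with rivals' quantities fixed: 94 - 8q_i - 4·Σ_{j≠i} q_j = 0.
By symmetry each firm produces the same amount; substituting Σ_{j≠i} q_j = 3q_i yields q_i = 94/20 = 47/10.

4.70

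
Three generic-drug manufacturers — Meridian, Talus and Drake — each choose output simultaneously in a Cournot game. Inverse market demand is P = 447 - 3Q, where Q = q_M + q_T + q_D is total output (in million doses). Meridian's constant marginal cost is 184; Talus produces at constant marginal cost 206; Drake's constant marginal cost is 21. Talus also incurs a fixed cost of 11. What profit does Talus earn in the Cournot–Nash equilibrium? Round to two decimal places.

13.08

Meridian's profit: π_M = (447 - 3Q)q_M - (184q_M). Setting ∂π_M/∂q_M = 0: 263 - 6q_M - 3(q_T + q_D) = 0.
Talus's profit: π_T = (447 - 3Q)q_T - (206q_T). Setting ∂π_T/∂q_T = 0: 241 - 6q_T - 3(q_M + q_D) = 0.
Drake's profit: π_D = (447 - 3Q)q_D - (21q_D). Setting ∂π_D/∂q_D = 0: 426 - 6q_D - 3(q_M + q_T) = 0.
Adding the 3 conditions: 930 − 6Q − 6Q = 0, i.e. Q = 155/2.
Back-substituting: q_M = (263 − 465/2)/3 = 61/6, q_T = (241 − 465/2)/3 = 17/6, q_D = (426 − 465/2)/3 = 129/2.
Price P = 447 - 3·(155/2) = 429/2.
Talus's profit: (429/2 - 206)·(17/6) - 11 = 157/12.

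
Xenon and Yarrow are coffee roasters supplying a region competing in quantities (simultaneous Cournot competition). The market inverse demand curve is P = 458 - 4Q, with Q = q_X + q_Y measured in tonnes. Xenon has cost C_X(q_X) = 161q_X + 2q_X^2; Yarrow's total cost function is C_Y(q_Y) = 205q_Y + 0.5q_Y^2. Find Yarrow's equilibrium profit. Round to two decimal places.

Xenon's profit: π_X = (458 - 4Q)q_X - (161q_X + 2q_X²). Setting ∂π_X/∂q_X = 0: 297 - 12q_X - 4(q_Y) = 0.
Yarrow's profit: π_Y = (458 - 4Q)q_Y - (205q_Y + (1/2)q_Y²). Setting ∂π_Y/∂q_Y = 0: 253 - 9q_Y - 4(q_X) = 0.
So q_X = (297 - 4q_Y)/12 and q_Y = (253 - 4q_X)/9.
Solving the pair: q_X = 1661/92, q_Y = 462/23.
Price P = 458 - 4·38.1413 = 305.4348.
Yarrow's profit: 305.4348·(462/23) - 205·(462/23) - (1/2)(462/23)² = 1815.6862.

1815.69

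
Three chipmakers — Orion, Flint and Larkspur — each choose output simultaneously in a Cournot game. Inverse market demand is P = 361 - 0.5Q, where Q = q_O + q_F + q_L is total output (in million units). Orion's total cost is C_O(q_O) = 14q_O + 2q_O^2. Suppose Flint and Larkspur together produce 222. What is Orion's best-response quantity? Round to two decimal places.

With rivals' combined output fixed at 222, Orion's profit is π_O = (361 - (1/2)·222 - (1/2)q_O)q_O - (14q_O + 2q_O²) = (250 - (1/2)q_O)q_O - (14q_O + 2q_O²).
∂π_O/∂q_O = 236 - 5q_O = 0, so q_O = 236/5.

47.20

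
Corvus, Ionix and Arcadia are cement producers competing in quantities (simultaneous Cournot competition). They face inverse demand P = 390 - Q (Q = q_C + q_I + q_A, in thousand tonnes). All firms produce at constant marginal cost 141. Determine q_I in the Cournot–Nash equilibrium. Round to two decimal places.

Each firm earns π_i = (390 - Q)q_i - 141q_i.
Setting ∂π_i/∂q_i = 0 with rivals' quantities fixed: 249 - 2q_i - Σ_{j≠i} q_j = 0.
With identical firms every q_j equals q_i, so Σ_{j≠i} q_j = 2q_i and 249 = 4q_i, giving q_i = 249/4.

62.25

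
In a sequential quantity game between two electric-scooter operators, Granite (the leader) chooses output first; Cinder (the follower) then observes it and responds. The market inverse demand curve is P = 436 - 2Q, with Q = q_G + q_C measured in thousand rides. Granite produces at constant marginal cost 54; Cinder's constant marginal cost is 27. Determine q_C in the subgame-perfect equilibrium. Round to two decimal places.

57.88

Solve by backward induction. Given q_G, the follower Cinder maximises π_C = (436 - 2q_G - 2q_C)q_C - 27q_C.
Setting the follower's marginal profit to zero, 409 - 2q_G - 4q_C = 0, i.e. q_C = (409 - 2q_G)/4.
Granite substitutes q_C(q_G) into its own profit: π_G = q_G(436 - 2q_G - (409 - 2q_G)/2) - 54q_G = (463/2 - q_G)q_G - 54q_G.
Maximising: ∂π_G/∂q_G = 355/2 - 2q_G = 0, giving q_G = 355/4.
Then q_C = (409 - 2·(355/4))/4 = 463/8.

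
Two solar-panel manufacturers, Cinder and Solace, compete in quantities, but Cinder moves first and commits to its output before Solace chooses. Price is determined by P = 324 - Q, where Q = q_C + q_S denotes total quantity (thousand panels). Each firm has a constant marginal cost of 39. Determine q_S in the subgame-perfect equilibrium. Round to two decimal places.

71.25

Solve by backward induction. Given q_C, the follower Solace maximises π_S = (324 - q_C - q_S)q_S - 39q_S.
Setting the follower's marginal profit to zero, 285 - q_C - 2q_S = 0, i.e. q_S = (285 - q_C)/2.
The leader anticipates this reaction. Substituting into P = 324 - Q gives P = 363/2 - (1/2)q_C, so π_C = (363/2 - (1/2)q_C)q_C - 39q_C.
Maximising: ∂π_C/∂q_C = 285/2 - q_C = 0, giving q_C = 285/2.
Then q_S = (285 - 285/2)/2 = 285/4.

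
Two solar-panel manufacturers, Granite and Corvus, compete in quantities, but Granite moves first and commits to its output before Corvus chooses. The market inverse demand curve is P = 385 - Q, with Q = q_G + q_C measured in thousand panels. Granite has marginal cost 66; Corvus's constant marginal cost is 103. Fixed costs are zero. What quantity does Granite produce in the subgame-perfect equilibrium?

The follower Corvus best-responds to any q_G: π_C = (385 - Q)q_C - 103q_C.
Follower FOC: 282 - q_G - 2q_C = 0, so q_C(q_G) = (282 - q_G)/2.
The leader anticipates this reaction. Substituting into P = 385 - Q gives P = 244 - (1/2)q_G, so π_G = (244 - (1/2)q_G)q_G - 66q_G.
Maximising: ∂π_G/∂q_G = 178 - q_G = 0, giving q_G = 178.
Then q_C = (282 - 178)/2 = 52.

178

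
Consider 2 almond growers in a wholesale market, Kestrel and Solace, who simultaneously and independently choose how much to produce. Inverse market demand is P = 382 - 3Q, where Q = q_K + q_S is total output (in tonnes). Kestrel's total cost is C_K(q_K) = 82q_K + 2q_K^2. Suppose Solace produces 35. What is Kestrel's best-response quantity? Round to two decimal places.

With the rival's output fixed at 35, Kestrel's profit is π_K = (382 - 3·35 - 3q_K)q_K - (82q_K + 2q_K²) = (277 - 3q_K)q_K - (82q_K + 2q_K²).
∂π_K/∂q_K = 195 - 10q_K = 0, so q_K = 39/2.

19.50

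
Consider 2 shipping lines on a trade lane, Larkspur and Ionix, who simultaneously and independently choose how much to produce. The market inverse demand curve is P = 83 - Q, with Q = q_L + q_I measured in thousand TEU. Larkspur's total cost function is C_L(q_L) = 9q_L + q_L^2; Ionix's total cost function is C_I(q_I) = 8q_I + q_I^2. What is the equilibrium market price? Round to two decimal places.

53.20

Larkspur's profit: π_L = (83 - Q)q_L - (9q_L + q_L²). Setting ∂π_L/∂q_L = 0: 74 - 4q_L - (q_I) = 0.
Ionix's first-order condition: 75 - 4q_I - (q_L) = 0.
Best responses: q_L = (74 - q_I)/4, q_I = (75 - q_L)/4.
Solving the pair: q_L = 221/15, q_I = 226/15.
Total output Q = 149/5, so price P = 83 - 149/5 = 266/5.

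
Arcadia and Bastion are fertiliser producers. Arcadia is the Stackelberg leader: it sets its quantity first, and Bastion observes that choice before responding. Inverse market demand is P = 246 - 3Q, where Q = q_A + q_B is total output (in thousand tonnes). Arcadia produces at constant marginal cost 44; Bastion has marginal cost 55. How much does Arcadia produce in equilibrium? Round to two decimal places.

35.50

The follower Bastion best-responds to any q_A: π_B = (246 - 3Q)q_B - 55q_B.
∂π_B/∂q_B = 191 - 3q_A - 6q_B = 0 gives the reaction function q_B = (191 - 3q_A)/6.
The leader anticipates this reaction. Substituting into P = 246 - 3Q gives P = 301/2 - (3/2)q_A, so π_A = (301/2 - (3/2)q_A)q_A - 44q_A.
Leader FOC: 213/2 - 3q_A = 0, so q_A = 71/2.
Then q_B = (191 - 3·(71/2))/6 = 169/12.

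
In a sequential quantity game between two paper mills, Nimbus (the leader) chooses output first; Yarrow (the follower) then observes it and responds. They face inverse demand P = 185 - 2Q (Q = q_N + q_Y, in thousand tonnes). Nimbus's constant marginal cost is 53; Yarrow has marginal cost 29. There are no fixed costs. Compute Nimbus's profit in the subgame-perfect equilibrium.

729

Solve by backward induction. Given q_N, the follower Yarrow maximises π_Y = (185 - 2q_N - 2q_Y)q_Y - 29q_Y.
Setting the follower's marginal profit to zero, 156 - 2q_N - 4q_Y = 0, i.e. q_Y = (156 - 2q_N)/4.
Nimbus substitutes q_Y(q_N) into its own profit: π_N = q_N(185 - 2q_N - (156 - 2q_N)/2) - 53q_N = (107 - q_N)q_N - 53q_N.
The leader's first-order condition 54 - 2q_N = 0 yields q_N = 27.
Then q_Y = (156 - 2·27)/4 = 51/2.
Price P = 185 - 2·(105/2) = 80.
Nimbus's profit: (80 - 53)·27 = 729.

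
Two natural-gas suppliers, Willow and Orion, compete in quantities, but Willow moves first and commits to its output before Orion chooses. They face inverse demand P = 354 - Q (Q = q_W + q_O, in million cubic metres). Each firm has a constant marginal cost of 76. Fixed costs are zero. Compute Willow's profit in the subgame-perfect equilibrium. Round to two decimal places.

The follower Orion best-responds to any q_W: π_O = (354 - Q)q_O - 76q_O.
∂π_O/∂q_O = 278 - q_W - 2q_O = 0 gives the reaction function q_O = (278 - q_W)/2.
Willow substitutes q_O(q_W) into its own profit: π_W = q_W(354 - q_W - (278 - q_W)/2) - 76q_W = (215 - (1/2)q_W)q_W - 76q_W.
The leader's first-order condition 139 - q_W = 0 yields q_W = 139.
Then q_O = (278 - 139)/2 = 139/2.
Price P = 354 - 417/2 = 291/2.
Willow's profit: (291/2 - 76)·139 = 9660.5000.

9660.50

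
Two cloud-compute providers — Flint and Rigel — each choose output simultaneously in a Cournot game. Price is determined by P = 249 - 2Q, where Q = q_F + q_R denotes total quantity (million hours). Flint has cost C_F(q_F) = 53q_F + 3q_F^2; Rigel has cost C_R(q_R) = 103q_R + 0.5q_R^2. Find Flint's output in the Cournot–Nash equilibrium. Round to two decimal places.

Flint's profit: π_F = (249 - 2Q)q_F - (53q_F + 3q_F²). Setting ∂π_F/∂q_F = 0: 196 - 10q_F - 2(q_R) = 0.
Rigel's first-order condition: 146 - 5q_R - 2(q_F) = 0.
Rearranging gives the reaction functions q_F = (196 - 2q_R)/10 and q_R = (146 - 2q_F)/5.
Substituting one into the other gives q_F = 344/23 and q_R = 534/23.

14.96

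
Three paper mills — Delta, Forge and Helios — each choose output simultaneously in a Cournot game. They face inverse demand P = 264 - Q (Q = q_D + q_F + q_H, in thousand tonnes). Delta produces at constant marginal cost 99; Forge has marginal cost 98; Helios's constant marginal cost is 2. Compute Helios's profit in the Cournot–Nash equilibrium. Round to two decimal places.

12939.06

Delta's profit: π_D = (264 - Q)q_D - (99q_D). Setting ∂π_D/∂q_D = 0: 165 - 2q_D - (q_F + q_H) = 0.
Forge's first-order condition: 166 - 2q_F - (q_D + q_H) = 0.
Helios's profit: π_H = (264 - Q)q_H - (2q_H). Setting ∂π_H/∂q_H = 0: 262 - 2q_H - (q_D + q_F) = 0.
Summing all 3 equations gives 593 − 4Q = 0, hence Q = 593/4.
Back-substituting: q_D = (165 − 593/4) = 67/4, q_F = (166 − 593/4) = 71/4, q_H = (262 − 593/4) = 455/4.
Price P = 264 - 593/4 = 463/4.
Helios's profit: (463/4 - 2)·(455/4) = 12939.0625.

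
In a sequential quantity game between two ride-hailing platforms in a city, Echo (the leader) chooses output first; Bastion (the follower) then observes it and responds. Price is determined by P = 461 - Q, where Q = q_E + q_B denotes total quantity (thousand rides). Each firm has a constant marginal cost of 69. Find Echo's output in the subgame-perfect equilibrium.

The follower Bastion best-responds to any q_E: π_B = (461 - Q)q_B - 69q_B.
Setting the follower's marginal profit to zero, 392 - q_E - 2q_B = 0, i.e. q_B = (392 - q_E)/2.
Echo substitutes q_B(q_E) into its own profit: π_E = q_E(461 - q_E - (392 - q_E)/2) - 69q_E = (265 - (1/2)q_E)q_E - 69q_E.
Leader FOC: 196 - q_E = 0, so q_E = 196.
Then q_B = (392 - 196)/2 = 98.

196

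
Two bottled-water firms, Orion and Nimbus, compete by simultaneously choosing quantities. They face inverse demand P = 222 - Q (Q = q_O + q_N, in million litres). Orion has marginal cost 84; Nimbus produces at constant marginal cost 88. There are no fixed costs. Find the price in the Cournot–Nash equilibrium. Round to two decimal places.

Orion's profit: π_O = (222 - Q)q_O - (84q_O). Setting ∂π_O/∂q_O = 0: 138 - 2q_O - (q_N) = 0.
Nimbus's first-order condition: 134 - 2q_N - (q_O) = 0.
Rearranging gives the reaction functions q_O = (138 - q_N)/2 and q_N = (134 - q_O)/2.
Substituting one into the other gives q_O = 142/3 and q_N = 130/3.
Total output Q = 272/3, so price P = 222 - 272/3 = 394/3.

131.33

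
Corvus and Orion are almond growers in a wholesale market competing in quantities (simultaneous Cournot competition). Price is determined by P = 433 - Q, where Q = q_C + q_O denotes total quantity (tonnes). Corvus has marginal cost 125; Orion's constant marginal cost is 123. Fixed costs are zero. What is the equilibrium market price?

Corvus's profit: π_C = (433 - Q)q_C - (125q_C). Setting ∂π_C/∂q_C = 0: 308 - 2q_C - (q_O) = 0.
Orion's first-order condition: 310 - 2q_O - (q_C) = 0.
Rearranging gives the reaction functions q_C = (308 - q_O)/2 and q_O = (310 - q_C)/2.
Substituting one into the other gives q_C = 102 and q_O = 104.
Total output Q = 206, so price P = 433 - 206 = 227.

227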